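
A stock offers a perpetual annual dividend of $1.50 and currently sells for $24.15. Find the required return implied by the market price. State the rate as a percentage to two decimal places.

6.21%

P = C/r ⇒ r = C/P = $1.50/$24.15 = 0.062112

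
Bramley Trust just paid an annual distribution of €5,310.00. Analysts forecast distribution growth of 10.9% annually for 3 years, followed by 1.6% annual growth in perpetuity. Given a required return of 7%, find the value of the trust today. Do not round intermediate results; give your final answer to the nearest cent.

D_1 = 5888.79000
D_2 = 6530.66811
D_3 = 7242.51093
Terminal value at year 3: TV = D_3×(1+g_2)/(r−g_2) = 7358.39111/0.054 = 136266.50202
P_0 = D_1/(1+r)^1 + D_2/(1+r)^2 + D_3/(1+r)^3 + TV/(1+r)^3
    = 5503.54206 + 5704.13845 + 5912.04630 + 111234.05629 = 128353.78309

€128353.78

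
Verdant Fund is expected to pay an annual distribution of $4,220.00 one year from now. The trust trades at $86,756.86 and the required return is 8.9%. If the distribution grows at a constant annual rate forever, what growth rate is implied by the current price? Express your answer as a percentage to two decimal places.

P = D₁/(r−g) ⇒ g = r − D₁/P = 0.089 − $4,220.00/$86,756.86 = 0.040358

4.04%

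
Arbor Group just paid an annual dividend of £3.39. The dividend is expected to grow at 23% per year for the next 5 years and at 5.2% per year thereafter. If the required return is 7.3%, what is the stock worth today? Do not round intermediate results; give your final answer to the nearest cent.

£362.15

D_1 = 4.16970
D_2 = 5.12873
D_3 = 6.30834
D_4 = 7.75926
D_5 = 9.54389
Terminal value at year 5: TV = D_5×(1+g_2)/(r−g_2) = 10.04017/0.021 = 478.10326
P_0 = D_1/(1+r)^1 + D_2/(1+r)^2 + D_3/(1+r)^3 + D_4/(1+r)^4 + D_5/(1+r)^5 + TV/(1+r)^5
    = 3.88602 + 4.45462 + 5.10641 + 5.85358 + 6.71006 + 336.14224 = 362.15293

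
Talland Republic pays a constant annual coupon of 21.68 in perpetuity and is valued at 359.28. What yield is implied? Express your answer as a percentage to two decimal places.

6.03%

P = C/r ⇒ r = C/P = 21.68/359.28 = 0.060343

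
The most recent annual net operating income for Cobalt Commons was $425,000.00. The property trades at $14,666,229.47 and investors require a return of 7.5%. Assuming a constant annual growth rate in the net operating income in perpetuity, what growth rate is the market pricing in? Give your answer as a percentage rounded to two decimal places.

4.47%

P = D₀(1+g)/(r−g) ⇒ P(r−g) = D₀(1+g) ⇒ g(P+D₀) = P·r − D₀
g = (P·r − D₀)/(P + D₀) = ($14,666,229.47×0.075 − $425,000.00) / ($14,666,229.47 + $425,000.00) = 0.044726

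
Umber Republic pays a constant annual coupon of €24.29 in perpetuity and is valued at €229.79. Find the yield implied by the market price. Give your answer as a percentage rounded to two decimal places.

P = C/r ⇒ r = C/P = €24.29/€229.79 = 0.105705

10.57%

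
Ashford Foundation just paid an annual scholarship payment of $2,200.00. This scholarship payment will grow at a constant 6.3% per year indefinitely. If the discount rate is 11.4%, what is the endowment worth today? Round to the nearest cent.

$45854.90

D₁ = D₀ × (1 + g) = $2,200.00 × 1.063 = $2,338.6000
Growing perpetuity: P = D₁ / (r − g) = $2,338.6000 / (0.114 − 0.063) = $45,854.90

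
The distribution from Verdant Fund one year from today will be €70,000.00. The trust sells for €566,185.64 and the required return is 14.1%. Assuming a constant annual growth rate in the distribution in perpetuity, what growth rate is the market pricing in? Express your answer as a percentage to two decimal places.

1.74%

P = D₁/(r−g) ⇒ g = r − D₁/P = 0.141 − €70,000.00/€566,185.64 = 0.017366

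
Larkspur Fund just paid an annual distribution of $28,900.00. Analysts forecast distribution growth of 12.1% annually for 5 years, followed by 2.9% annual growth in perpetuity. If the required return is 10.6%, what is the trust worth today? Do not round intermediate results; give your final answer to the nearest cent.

D_1 = 32396.90000
D_2 = 36316.92490
D_3 = 40711.27281
D_4 = 45637.33682
D_5 = 51159.45458
Terminal value at year 5: TV = D_5×(1+g_2)/(r−g_2) = 52643.07876/0.077 = 683676.34755
P_0 = D_1/(1+r)^1 + D_2/(1+r)^2 + D_3/(1+r)^3 + D_4/(1+r)^4 + D_5/(1+r)^5 + TV/(1+r)^5
    = 29291.95298 + 29689.22179 + 30091.87850 + 30499.99620 + 30913.64895 + 413118.76328 = 563605.46171

$563605.46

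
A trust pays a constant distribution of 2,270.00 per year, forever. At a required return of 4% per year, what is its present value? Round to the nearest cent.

Level perpetuity: PV = C / r = 2,270.00 / 0.04 = 56,750.00

56750.00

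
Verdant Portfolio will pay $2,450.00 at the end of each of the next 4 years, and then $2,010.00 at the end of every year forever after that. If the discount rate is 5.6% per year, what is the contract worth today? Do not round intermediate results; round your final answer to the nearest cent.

$37431.57

PV of 4-year annuity: $2,450.00 × [1 − (1+0.056)^−4] / 0.056 = 8567.84930
Perpetuity value at year 4: $2,010.00 / 0.056 = 35892.85714
PV of perpetuity: 35892.85714 / (1+0.056)^4 = 28863.72364
Total PV = 8567.84930 + 28863.72364 = 37431.57294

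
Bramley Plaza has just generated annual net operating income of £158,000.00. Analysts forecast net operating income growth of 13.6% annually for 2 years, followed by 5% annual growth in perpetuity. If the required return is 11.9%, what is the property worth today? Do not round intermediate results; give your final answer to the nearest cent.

£2801194.65

D_1 = 179488.00000
D_2 = 203898.36800
Terminal value at year 2: TV = D_2×(1+g_2)/(r−g_2) = 214093.28640/0.069 = 3102801.25217
P_0 = D_1/(1+r)^1 + D_2/(1+r)^2 + TV/(1+r)^2
    = 160400.35746 + 162837.18148 + 2477957.10949 = 2801194.64843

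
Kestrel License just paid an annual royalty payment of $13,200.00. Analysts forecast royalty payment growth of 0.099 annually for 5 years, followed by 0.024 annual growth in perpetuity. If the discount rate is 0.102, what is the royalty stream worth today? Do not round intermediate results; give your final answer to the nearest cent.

D_1 = 14506.80000
D_2 = 15942.97320
D_3 = 17521.32755
D_4 = 19255.93897
D_5 = 21162.27693
Terminal value at year 5: TV = D_5×(1+g_2)/(r−g_2) = 21670.17158/0.078 = 277822.71255
P_0 = D_1/(1+r)^1 + D_2/(1+r)^2 + D_3/(1+r)^3 + D_4/(1+r)^4 + D_5/(1+r)^5 + TV/(1+r)^5
    = 13164.06534 + 13128.22850 + 13092.48922 + 13056.84723 + 13021.30228 + 170946.32733 = 236409.25989

$236409.26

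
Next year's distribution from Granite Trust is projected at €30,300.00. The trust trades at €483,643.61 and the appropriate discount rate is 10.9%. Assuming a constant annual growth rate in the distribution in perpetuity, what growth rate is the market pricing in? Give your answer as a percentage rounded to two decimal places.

P = D₁/(r−g) ⇒ g = r − D₁/P = 0.109 − €30,300.00/€483,643.61 = 0.046351

4.64%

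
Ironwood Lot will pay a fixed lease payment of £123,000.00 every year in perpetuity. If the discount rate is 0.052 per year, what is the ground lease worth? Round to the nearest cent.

£2365384.62

Level perpetuity: PV = C / r = £123,000.00 / 0.052 = £2,365,384.62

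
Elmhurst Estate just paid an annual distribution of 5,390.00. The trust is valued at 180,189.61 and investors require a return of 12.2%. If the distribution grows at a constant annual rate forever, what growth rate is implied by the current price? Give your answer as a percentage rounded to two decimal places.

P = D₀(1+g)/(r−g) ⇒ P(r−g) = D₀(1+g) ⇒ g(P+D₀) = P·r − D₀
g = (P·r − D₀)/(P + D₀) = (180,189.61×0.122 − 5,390.00) / (180,189.61 + 5,390.00) = 0.089412

8.94%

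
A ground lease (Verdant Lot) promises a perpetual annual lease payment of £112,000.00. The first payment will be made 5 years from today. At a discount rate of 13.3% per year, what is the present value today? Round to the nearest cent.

Value at end of year 4: C / r = £112,000.00 / 0.133 = £842,105.2632
Discount to today: PV = £842,105.2632 / (1 + 0.133)^4 = £842,105.2632 / 1.647857 = £511,030.41

£511030.41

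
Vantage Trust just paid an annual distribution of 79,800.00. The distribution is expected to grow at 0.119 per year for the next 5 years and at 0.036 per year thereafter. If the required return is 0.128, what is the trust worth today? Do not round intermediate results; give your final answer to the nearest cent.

D_1 = 89296.20000
D_2 = 99922.44780
D_3 = 111813.21909
D_4 = 125118.99216
D_5 = 140008.15223
Terminal value at year 5: TV = D_5×(1+g_2)/(r−g_2) = 145048.44571/0.092 = 1576613.54029
P_0 = D_1/(1+r)^1 + D_2/(1+r)^2 + D_3/(1+r)^3 + D_4/(1+r)^4 + D_5/(1+r)^5 + TV/(1+r)^5
    = 79163.29787 + 78531.67581 + 77905.09330 + 77283.51010 + 76666.88635 + 863335.80719 = 1252886.27063

1252886.27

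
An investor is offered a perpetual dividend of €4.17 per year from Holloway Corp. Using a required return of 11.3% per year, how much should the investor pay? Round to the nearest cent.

€36.90

Level perpetuity: PV = C / r = €4.17 / 0.113 = €36.90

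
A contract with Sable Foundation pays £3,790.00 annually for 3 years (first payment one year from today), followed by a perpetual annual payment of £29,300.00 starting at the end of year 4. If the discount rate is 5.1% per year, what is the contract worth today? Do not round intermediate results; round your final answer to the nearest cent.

PV of 3-year annuity: £3,790.00 × [1 − (1+0.051)^−3] / 0.051 = 10301.80078
Perpetuity value at year 3: £29,300.00 / 0.051 = 574509.80392
PV of perpetuity: 574509.80392 / (1+0.051)^3 = 494867.91402
Total PV = 10301.80078 + 494867.91402 = 505169.71480

£505169.71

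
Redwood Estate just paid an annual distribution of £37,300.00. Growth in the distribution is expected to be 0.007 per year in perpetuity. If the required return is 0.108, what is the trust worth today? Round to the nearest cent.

D₁ = D₀ × (1 + g) = £37,300.00 × 1.007 = £37,561.1000
Growing perpetuity: P = D₁ / (r − g) = £37,561.1000 / (0.108 − 0.007) = £371,892.08

£371892.08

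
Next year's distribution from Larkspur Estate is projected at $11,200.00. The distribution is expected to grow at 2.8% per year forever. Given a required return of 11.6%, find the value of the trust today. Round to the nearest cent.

Growing perpetuity: P = D₁ / (r − g) = $11,200.0000 / (0.116 − 0.028) = $127,272.73

$127272.73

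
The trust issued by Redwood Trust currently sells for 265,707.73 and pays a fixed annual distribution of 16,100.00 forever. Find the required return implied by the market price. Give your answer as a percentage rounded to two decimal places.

6.06%

P = C/r ⇒ r = C/P = 16,100.00/265,707.73 = 0.060593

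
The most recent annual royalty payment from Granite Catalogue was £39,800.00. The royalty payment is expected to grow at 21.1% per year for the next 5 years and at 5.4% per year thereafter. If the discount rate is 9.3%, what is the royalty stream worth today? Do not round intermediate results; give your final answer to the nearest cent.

D_1 = 48197.80000
D_2 = 58367.53580
D_3 = 70683.08585
D_4 = 85597.21697
D_5 = 103658.22975
Terminal value at year 5: TV = D_5×(1+g_2)/(r−g_2) = 109255.77416/0.039 = 2801430.10656
P_0 = D_1/(1+r)^1 + D_2/(1+r)^2 + D_3/(1+r)^3 + D_4/(1+r)^4 + D_5/(1+r)^5 + TV/(1+r)^5
    = 44096.79780 + 48857.47680 + 54132.11748 + 59976.20701 + 66451.22296 + 1795886.89738 = 2069400.71943

£2069400.72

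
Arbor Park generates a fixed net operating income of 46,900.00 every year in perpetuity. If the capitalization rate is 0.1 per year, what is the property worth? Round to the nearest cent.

469000.00

Level perpetuity: PV = C / r = 46,900.00 / 0.1 = 469,000.00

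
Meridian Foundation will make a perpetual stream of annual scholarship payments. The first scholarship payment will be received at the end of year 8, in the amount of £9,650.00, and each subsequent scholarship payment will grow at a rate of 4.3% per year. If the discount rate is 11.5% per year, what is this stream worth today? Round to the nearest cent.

Value at end of year 7: C₁ / (r − g) = £9,650.00 / (0.115 − 0.043) = £134,027.7778
Discount to today: PV = £134,027.7778 / (1 + 0.115)^7 = £134,027.7778 / 2.142516 = £62,556.26

£62556.26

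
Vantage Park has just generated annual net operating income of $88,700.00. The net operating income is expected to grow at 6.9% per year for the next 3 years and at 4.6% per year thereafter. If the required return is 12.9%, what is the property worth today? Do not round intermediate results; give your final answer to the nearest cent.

$1187722.92

D_1 = 94820.30000
D_2 = 101362.90070
D_3 = 108356.94085
Terminal value at year 3: TV = D_3×(1+g_2)/(r−g_2) = 113341.36013/0.083 = 1365558.55575
P_0 = D_1/(1+r)^1 + D_2/(1+r)^2 + D_3/(1+r)^3 + TV/(1+r)^3
    = 83986.09389 + 79522.70537 + 75296.52085 + 948917.60016 = 1187722.92028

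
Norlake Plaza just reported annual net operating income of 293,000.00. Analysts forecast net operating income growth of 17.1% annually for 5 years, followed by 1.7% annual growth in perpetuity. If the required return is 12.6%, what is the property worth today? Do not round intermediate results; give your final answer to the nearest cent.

4975770.25

D_1 = 343103.00000
D_2 = 401773.61300
D_3 = 470476.90082
D_4 = 550928.45086
D_5 = 645137.21596
Terminal value at year 5: TV = D_5×(1+g_2)/(r−g_2) = 656104.54863/0.109 = 6019307.78562
P_0 = D_1/(1+r)^1 + D_2/(1+r)^2 + D_3/(1+r)^3 + D_4/(1+r)^4 + D_5/(1+r)^5 + TV/(1+r)^5
    = 304709.59147 + 316887.15064 + 329551.37957 + 342721.72778 + 356418.42205 + 3325481.97452 = 4975770.24602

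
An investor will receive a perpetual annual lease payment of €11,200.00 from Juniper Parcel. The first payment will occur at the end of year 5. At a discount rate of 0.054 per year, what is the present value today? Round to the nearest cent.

Value at end of year 4: C / r = €11,200.00 / 0.054 = €207,407.4074
Discount to today: PV = €207,407.4074 / (1 + 0.054)^4 = €207,407.4074 / 1.234134 = €168,059.02

€168059.02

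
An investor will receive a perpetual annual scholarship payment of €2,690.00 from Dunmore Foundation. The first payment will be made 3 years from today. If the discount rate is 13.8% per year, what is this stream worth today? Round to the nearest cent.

Value at end of year 2: C / r = €2,690.00 / 0.138 = €19,492.7536
Discount to today: PV = €19,492.7536 / (1 + 0.138)^2 = €19,492.7536 / 1.295044 = €15,051.81

€15051.81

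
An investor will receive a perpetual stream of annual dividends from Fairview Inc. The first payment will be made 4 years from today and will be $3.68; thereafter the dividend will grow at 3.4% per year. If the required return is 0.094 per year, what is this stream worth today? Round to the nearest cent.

Value at end of year 3: C₁ / (r − g) = $3.68 / (0.094 − 0.034) = $61.3333
Discount to today: PV = $61.3333 / (1 + 0.094)^3 = $61.3333 / 1.309339 = $46.84

$46.84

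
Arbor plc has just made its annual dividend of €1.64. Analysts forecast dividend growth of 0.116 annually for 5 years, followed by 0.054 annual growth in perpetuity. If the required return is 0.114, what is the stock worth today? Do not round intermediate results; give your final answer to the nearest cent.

€37.31

D_1 = 1.83024
D_2 = 2.04255
D_3 = 2.27948
D_4 = 2.54390
D_5 = 2.83900
Terminal value at year 5: TV = D_5×(1+g_2)/(r−g_2) = 2.99230/0.06 = 49.87170
P_0 = D_1/(1+r)^1 + D_2/(1+r)^2 + D_3/(1+r)^3 + D_4/(1+r)^4 + D_5/(1+r)^5 + TV/(1+r)^5
    = 1.64294 + 1.64589 + 1.64885 + 1.65181 + 1.65477 + 29.06888 = 37.31315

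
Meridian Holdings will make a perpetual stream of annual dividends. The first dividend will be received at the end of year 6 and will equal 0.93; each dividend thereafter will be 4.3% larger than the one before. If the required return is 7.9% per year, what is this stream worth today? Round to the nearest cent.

Value at end of year 5: C₁ / (r − g) = 0.93 / (0.079 − 0.043) = 25.8333
Discount to today: PV = 25.8333 / (1 + 0.079)^5 = 25.8333 / 1.462538 = 17.66

17.66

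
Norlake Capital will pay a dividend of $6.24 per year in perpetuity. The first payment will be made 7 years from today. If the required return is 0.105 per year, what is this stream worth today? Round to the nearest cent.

Value at end of year 6: C / r = $6.24 / 0.105 = $59.4286
Discount to today: PV = $59.4286 / (1 + 0.105)^6 = $59.4286 / 1.820429 = $32.65

$32.65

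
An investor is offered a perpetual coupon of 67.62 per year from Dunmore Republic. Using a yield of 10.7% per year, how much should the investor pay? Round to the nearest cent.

631.96

Level perpetuity: PV = C / r = 67.62 / 0.107 = 631.96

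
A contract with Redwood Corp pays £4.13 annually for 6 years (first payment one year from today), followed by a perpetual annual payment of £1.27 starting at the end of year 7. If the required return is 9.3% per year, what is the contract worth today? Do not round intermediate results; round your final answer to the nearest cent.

PV of 6-year annuity: £4.13 × [1 − (1+0.093)^−6] / 0.093 = 18.36230
Perpetuity value at year 6: £1.27 / 0.093 = 13.65591
PV of perpetuity: 13.65591 / (1+0.093)^6 = 8.00940
Total PV = 18.36230 + 8.00940 = 26.37169

£26.37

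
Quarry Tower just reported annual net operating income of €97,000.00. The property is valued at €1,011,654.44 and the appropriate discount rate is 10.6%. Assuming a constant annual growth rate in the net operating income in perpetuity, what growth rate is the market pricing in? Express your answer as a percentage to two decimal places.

P = D₀(1+g)/(r−g) ⇒ P(r−g) = D₀(1+g) ⇒ g(P+D₀) = P·r − D₀
g = (P·r − D₀)/(P + D₀) = (€1,011,654.44×0.106 − €97,000.00) / (€1,011,654.44 + €97,000.00) = 0.009232

0.92%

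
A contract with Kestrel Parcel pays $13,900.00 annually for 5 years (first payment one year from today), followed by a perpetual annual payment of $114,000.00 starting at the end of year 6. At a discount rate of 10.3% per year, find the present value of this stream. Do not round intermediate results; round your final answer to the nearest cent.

$730228.71

PV of 5-year annuity: $13,900.00 × [1 − (1+0.103)^−5] / 0.103 = 52290.57842
Perpetuity value at year 5: $114,000.00 / 0.103 = 1106796.11650
PV of perpetuity: 1106796.11650 / (1+0.103)^5 = 677938.13522
Total PV = 52290.57842 + 677938.13522 = 730228.71364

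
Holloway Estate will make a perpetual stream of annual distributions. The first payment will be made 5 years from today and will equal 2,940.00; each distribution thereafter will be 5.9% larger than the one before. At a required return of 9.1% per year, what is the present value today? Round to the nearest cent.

64848.26

Value at end of year 4: C₁ / (r − g) = 2,940.00 / (0.091 − 0.059) = 91,875.0000
Discount to today: PV = 91,875.0000 / (1 + 0.091)^4 = 91,875.0000 / 1.416769 = 64,848.26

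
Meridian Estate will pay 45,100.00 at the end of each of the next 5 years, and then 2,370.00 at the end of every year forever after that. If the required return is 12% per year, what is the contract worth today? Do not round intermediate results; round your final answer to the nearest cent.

173782.09

PV of 5-year annuity: 45,100.00 × [1 − (1+0.12)^−5] / 0.12 = 162575.40673
Perpetuity value at year 5: 2,370.00 / 0.12 = 19750.00000
PV of perpetuity: 19750.00000 / (1+0.12)^5 = 11206.68040
Total PV = 162575.40673 + 11206.68040 = 173782.08713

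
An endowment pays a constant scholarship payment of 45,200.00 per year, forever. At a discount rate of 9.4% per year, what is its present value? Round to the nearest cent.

480851.06

Level perpetuity: PV = C / r = 45,200.00 / 0.094 = 480,851.06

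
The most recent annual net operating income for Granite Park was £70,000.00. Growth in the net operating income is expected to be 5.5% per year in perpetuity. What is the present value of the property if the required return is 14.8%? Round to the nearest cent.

£794086.02

D₁ = D₀ × (1 + g) = £70,000.00 × 1.055 = £73,850.0000
Growing perpetuity: P = D₁ / (r − g) = £73,850.0000 / (0.148 − 0.055) = £794,086.02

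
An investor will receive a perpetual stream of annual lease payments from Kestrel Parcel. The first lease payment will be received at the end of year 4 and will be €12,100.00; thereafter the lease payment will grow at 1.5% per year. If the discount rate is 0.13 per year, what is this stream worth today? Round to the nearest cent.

Value at end of year 3: C₁ / (r − g) = €12,100.00 / (0.13 − 0.015) = €105,217.3913
Discount to today: PV = €105,217.3913 / (1 + 0.13)^3 = €105,217.3913 / 1.442897 = €72,920.93

€72920.93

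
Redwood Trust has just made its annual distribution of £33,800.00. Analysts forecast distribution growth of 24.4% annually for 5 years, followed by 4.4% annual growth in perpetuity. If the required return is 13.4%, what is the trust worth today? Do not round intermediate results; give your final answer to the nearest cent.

£847911.55

D_1 = 42047.20000
D_2 = 52306.71680
D_3 = 65069.55570
D_4 = 80946.52729
D_5 = 100697.47995
Terminal value at year 5: TV = D_5×(1+g_2)/(r−g_2) = 105128.16907/0.09 = 1168090.76740
P_0 = D_1/(1+r)^1 + D_2/(1+r)^2 + D_3/(1+r)^3 + D_4/(1+r)^4 + D_5/(1+r)^5 + TV/(1+r)^5
    = 37078.65961 + 40675.35499 + 44620.93616 + 48949.24566 + 53697.40882 + 622889.94236 = 847911.54761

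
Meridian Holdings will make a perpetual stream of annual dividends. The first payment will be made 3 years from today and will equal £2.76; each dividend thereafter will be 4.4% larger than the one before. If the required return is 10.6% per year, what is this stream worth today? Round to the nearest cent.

Value at end of year 2: C₁ / (r − g) = £2.76 / (0.106 − 0.044) = £44.5161
Discount to today: PV = £44.5161 / (1 + 0.106)^2 = £44.5161 / 1.223236 = £36.39

£36.39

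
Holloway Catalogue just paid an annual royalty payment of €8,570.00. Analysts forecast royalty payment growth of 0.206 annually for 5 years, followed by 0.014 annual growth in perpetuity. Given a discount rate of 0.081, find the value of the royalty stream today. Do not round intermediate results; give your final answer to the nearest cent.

D_1 = 10335.42000
D_2 = 12464.51652
D_3 = 15032.20692
D_4 = 18128.84155
D_5 = 21863.38291
Terminal value at year 5: TV = D_5×(1+g_2)/(r−g_2) = 22169.47027/0.067 = 330887.61596
P_0 = D_1/(1+r)^1 + D_2/(1+r)^2 + D_3/(1+r)^3 + D_4/(1+r)^4 + D_5/(1+r)^5 + TV/(1+r)^5
    = 9560.98057 + 10666.55187 + 11899.96444 + 13276.00103 + 14811.15378 + 224156.86470 = 284371.51639

€284371.52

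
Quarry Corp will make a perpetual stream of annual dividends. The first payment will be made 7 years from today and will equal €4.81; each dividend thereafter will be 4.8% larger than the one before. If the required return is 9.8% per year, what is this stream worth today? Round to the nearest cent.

€54.90

Value at end of year 6: C₁ / (r − g) = €4.81 / (0.098 − 0.048) = €96.2000
Discount to today: PV = €96.2000 / (1 + 0.098)^6 = €96.2000 / 1.752323 = €54.90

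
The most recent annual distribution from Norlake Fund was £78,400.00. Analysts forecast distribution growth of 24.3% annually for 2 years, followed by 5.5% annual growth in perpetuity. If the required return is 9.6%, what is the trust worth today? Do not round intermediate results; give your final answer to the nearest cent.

£2784567.85

D_1 = 97451.20000
D_2 = 121131.84160
Terminal value at year 2: TV = D_2×(1+g_2)/(r−g_2) = 127794.09289/0.041 = 3116929.09483
P_0 = D_1/(1+r)^1 + D_2/(1+r)^2 + TV/(1+r)^2
    = 88915.32847 + 100841.01577 + 2594811.50337 = 2784567.84761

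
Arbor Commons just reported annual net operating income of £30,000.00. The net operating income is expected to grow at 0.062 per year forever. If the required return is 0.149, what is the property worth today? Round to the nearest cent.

£366206.90

D₁ = D₀ × (1 + g) = £30,000.00 × 1.062 = £31,860.0000
Growing perpetuity: P = D₁ / (r − g) = £31,860.0000 / (0.149 − 0.062) = £366,206.90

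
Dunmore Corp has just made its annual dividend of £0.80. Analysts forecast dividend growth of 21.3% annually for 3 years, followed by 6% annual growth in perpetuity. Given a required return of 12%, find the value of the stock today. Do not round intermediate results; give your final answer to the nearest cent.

D_1 = 0.97040
D_2 = 1.17710
D_3 = 1.42782
Terminal value at year 3: TV = D_3×(1+g_2)/(r−g_2) = 1.51349/0.06 = 25.22476
P_0 = D_1/(1+r)^1 + D_2/(1+r)^2 + D_3/(1+r)^3 + TV/(1+r)^3
    = 0.86643 + 0.93837 + 1.01629 + 17.95448 = 20.77558

£20.78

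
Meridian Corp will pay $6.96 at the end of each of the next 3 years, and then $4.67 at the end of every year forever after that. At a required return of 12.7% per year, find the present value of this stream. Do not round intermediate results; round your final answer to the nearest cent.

$42.21

PV of 3-year annuity: $6.96 × [1 − (1+0.127)^−3] / 0.127 = 16.51770
Perpetuity value at year 3: $4.67 / 0.127 = 36.77165
PV of perpetuity: 36.77165 / (1+0.127)^3 = 25.68866
Total PV = 16.51770 + 25.68866 = 42.20636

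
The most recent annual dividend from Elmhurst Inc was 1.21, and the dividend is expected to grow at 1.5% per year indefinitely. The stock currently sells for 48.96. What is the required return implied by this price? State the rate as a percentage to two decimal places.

D₁ = 1.21 × 1.015 = 1.2282
P = D₁/(r − g) ⇒ r = D₁/P + g = 1.2282/48.96 + 0.015 = 0.025085 + 0.015 = 0.040085

4.01%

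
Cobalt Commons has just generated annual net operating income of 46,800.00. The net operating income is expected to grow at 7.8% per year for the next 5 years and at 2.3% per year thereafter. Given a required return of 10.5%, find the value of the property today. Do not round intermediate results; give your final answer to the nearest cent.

733324.88

D_1 = 50450.40000
D_2 = 54385.53120
D_3 = 58627.60263
D_4 = 63200.55564
D_5 = 68130.19898
Terminal value at year 5: TV = D_5×(1+g_2)/(r−g_2) = 69697.19356/0.082 = 849965.77507
P_0 = D_1/(1+r)^1 + D_2/(1+r)^2 + D_3/(1+r)^3 + D_4/(1+r)^4 + D_5/(1+r)^5 + TV/(1+r)^5
    = 45656.47059 + 44540.88262 + 43452.55336 + 42390.81676 + 41355.02305 + 515929.12902 = 733324.87540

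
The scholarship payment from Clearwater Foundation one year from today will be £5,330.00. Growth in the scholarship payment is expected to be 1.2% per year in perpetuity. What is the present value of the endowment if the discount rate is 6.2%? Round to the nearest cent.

£106600.00

Growing perpetuity: P = D₁ / (r − g) = £5,330.0000 / (0.062 − 0.012) = £106,600.00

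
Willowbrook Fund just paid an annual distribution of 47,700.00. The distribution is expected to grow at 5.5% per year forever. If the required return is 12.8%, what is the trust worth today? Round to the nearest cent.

D₁ = D₀ × (1 + g) = 47,700.00 × 1.055 = 50,323.5000
Growing perpetuity: P = D₁ / (r − g) = 50,323.5000 / (0.128 − 0.055) = 689,363.01

689363.01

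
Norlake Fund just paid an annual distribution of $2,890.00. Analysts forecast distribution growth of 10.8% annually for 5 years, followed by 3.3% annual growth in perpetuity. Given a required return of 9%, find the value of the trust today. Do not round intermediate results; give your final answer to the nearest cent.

$72026.48

D_1 = 3202.12000
D_2 = 3547.94896
D_3 = 3931.12745
D_4 = 4355.68921
D_5 = 4826.10365
Terminal value at year 5: TV = D_5×(1+g_2)/(r−g_2) = 4985.36507/0.057 = 87462.54504
P_0 = D_1/(1+r)^1 + D_2/(1+r)^2 + D_3/(1+r)^3 + D_4/(1+r)^4 + D_5/(1+r)^5 + TV/(1+r)^5
    = 2937.72477 + 2986.23766 + 3035.55167 + 3085.68005 + 3136.63623 + 56844.65315 = 72026.48353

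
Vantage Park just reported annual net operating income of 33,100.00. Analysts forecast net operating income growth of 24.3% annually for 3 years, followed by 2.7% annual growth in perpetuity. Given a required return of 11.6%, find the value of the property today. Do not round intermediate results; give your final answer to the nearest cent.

651415.14

D_1 = 41143.30000
D_2 = 51141.12190
D_3 = 63568.41452
Terminal value at year 3: TV = D_3×(1+g_2)/(r−g_2) = 65284.76171/0.089 = 733536.64847
P_0 = D_1/(1+r)^1 + D_2/(1+r)^2 + D_3/(1+r)^3 + TV/(1+r)^3
    = 36866.75627 + 41062.16671 + 45735.01184 + 527751.20409 = 651415.13892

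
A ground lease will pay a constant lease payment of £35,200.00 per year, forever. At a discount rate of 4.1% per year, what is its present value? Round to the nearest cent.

£858536.59

Level perpetuity: PV = C / r = £35,200.00 / 0.041 = £858,536.59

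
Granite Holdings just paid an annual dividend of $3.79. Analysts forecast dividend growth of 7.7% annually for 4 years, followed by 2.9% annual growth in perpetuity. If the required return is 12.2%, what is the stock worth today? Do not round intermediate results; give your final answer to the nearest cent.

D_1 = 4.08183
D_2 = 4.39613
D_3 = 4.73463
D_4 = 5.09920
Terminal value at year 4: TV = D_4×(1+g_2)/(r−g_2) = 5.24708/0.093 = 56.42018
P_0 = D_1/(1+r)^1 + D_2/(1+r)^2 + D_3/(1+r)^3 + D_4/(1+r)^4 + TV/(1+r)^4
    = 3.63799 + 3.49209 + 3.35203 + 3.21759 + 35.60107 = 49.30077

$49.30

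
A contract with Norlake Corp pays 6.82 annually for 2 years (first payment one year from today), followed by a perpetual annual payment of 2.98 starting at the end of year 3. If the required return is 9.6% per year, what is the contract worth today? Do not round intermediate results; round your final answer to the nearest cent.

PV of 2-year annuity: 6.82 × [1 − (1+0.096)^−2] / 0.096 = 11.90021
Perpetuity value at year 2: 2.98 / 0.096 = 31.04167
PV of perpetuity: 31.04167 / (1+0.096)^2 = 25.84187
Total PV = 11.90021 + 25.84187 = 37.74208

37.74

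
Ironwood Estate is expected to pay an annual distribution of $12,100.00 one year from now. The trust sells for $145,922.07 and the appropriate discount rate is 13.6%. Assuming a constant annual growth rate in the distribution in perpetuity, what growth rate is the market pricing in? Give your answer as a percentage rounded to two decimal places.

P = D₁/(r−g) ⇒ g = r − D₁/P = 0.136 − $12,100.00/$145,922.07 = 0.053079

5.31%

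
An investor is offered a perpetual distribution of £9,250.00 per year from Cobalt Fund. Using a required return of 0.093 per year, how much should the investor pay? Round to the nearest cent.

£99462.37

Level perpetuity: PV = C / r = £9,250.00 / 0.093 = £99,462.37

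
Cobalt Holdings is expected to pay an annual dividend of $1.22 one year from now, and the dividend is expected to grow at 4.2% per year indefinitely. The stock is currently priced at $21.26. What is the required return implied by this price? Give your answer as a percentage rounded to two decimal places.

9.94%

P = D₁/(r − g) ⇒ r = D₁/P + g = $1.2200/$21.26 + 0.042 = 0.057385 + 0.042 = 0.099385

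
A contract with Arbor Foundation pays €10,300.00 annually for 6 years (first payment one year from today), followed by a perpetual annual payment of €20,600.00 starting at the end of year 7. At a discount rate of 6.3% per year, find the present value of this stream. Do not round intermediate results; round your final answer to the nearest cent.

€276809.59

PV of 6-year annuity: €10,300.00 × [1 − (1+0.063)^−6] / 0.063 = 50174.53648
Perpetuity value at year 6: €20,600.00 / 0.063 = 326984.12698
PV of perpetuity: 326984.12698 / (1+0.063)^6 = 226635.05402
Total PV = 50174.53648 + 226635.05402 = 276809.59050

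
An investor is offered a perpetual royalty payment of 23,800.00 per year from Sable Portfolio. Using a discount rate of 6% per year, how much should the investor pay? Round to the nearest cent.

Level perpetuity: PV = C / r = 23,800.00 / 0.06 = 396,666.67

396666.67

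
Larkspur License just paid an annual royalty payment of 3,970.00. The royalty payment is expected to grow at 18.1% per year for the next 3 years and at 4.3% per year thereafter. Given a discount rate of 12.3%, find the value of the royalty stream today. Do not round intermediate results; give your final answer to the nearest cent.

73382.97

D_1 = 4688.57000
D_2 = 5537.20117
D_3 = 6539.43458
Terminal value at year 3: TV = D_3×(1+g_2)/(r−g_2) = 6820.63027/0.08 = 85257.87836
P_0 = D_1/(1+r)^1 + D_2/(1+r)^2 + D_3/(1+r)^3 + TV/(1+r)^3
    = 4175.04007 + 4390.66992 + 4617.43649 + 60199.82825 = 73382.97474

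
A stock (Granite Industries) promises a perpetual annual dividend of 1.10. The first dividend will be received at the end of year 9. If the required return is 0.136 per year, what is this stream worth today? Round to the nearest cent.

2.92

Value at end of year 8: C / r = 1.10 / 0.136 = 8.0882
Discount to today: PV = 8.0882 / (1 + 0.136)^8 = 8.0882 / 2.773490 = 2.92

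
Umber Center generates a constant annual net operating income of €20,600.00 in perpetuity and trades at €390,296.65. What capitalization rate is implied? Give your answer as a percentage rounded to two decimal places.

5.28%

P = C/r ⇒ r = C/P = €20,600.00/€390,296.65 = 0.052780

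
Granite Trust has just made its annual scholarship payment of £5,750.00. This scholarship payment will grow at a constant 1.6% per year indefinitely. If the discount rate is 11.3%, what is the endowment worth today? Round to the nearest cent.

D₁ = D₀ × (1 + g) = £5,750.00 × 1.016 = £5,842.0000
Growing perpetuity: P = D₁ / (r − g) = £5,842.0000 / (0.113 − 0.016) = £60,226.80

£60226.80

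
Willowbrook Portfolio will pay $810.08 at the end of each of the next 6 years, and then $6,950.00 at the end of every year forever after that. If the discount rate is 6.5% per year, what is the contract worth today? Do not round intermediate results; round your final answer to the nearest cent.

PV of 6-year annuity: $810.08 × [1 − (1+0.065)^−6] / 0.065 = 3921.60826
Perpetuity value at year 6: $6,950.00 / 0.065 = 106923.07692
PV of perpetuity: 106923.07692 / (1+0.065)^6 = 73278.03270
Total PV = 3921.60826 + 73278.03270 = 77199.64096

$77199.64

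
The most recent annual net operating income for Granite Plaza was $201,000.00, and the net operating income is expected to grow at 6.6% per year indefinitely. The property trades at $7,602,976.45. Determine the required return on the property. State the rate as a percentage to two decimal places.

9.42%

D₁ = $201,000.00 × 1.066 = $214,266.0000
P = D₁/(r − g) ⇒ r = D₁/P + g = $214,266.0000/$7,602,976.45 + 0.066 = 0.028182 + 0.066 = 0.094182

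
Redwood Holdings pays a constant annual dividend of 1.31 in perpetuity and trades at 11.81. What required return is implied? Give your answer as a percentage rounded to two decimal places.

P = C/r ⇒ r = C/P = 1.31/11.81 = 0.110923

11.09%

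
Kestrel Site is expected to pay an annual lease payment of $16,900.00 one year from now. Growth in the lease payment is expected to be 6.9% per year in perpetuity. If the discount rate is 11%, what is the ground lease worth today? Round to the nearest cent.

$412195.12

Growing perpetuity: P = D₁ / (r − g) = $16,900.0000 / (0.11 − 0.069) = $412,195.12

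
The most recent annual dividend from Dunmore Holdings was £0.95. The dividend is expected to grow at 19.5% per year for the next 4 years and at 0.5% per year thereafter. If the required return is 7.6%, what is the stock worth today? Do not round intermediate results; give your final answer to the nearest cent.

D_1 = 1.13525
D_2 = 1.35662
D_3 = 1.62117
D_4 = 1.93729
Terminal value at year 4: TV = D_4×(1+g_2)/(r−g_2) = 1.94698/0.071 = 27.42224
P_0 = D_1/(1+r)^1 + D_2/(1+r)^2 + D_3/(1+r)^3 + D_4/(1+r)^4 + TV/(1+r)^4
    = 1.05507 + 1.17175 + 1.30134 + 1.44526 + 20.45756 = 25.43098

£25.43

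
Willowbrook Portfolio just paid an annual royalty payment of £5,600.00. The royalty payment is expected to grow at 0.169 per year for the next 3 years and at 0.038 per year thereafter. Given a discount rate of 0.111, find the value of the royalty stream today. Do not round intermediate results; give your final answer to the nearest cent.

£111376.61

D_1 = 6546.40000
D_2 = 7652.74160
D_3 = 8946.05493
Terminal value at year 3: TV = D_3×(1+g_2)/(r−g_2) = 9286.00502/0.073 = 127205.54819
P_0 = D_1/(1+r)^1 + D_2/(1+r)^2 + D_3/(1+r)^3 + TV/(1+r)^3
    = 5892.34923 + 6199.96063 + 6523.63094 + 92760.67005 = 111376.61085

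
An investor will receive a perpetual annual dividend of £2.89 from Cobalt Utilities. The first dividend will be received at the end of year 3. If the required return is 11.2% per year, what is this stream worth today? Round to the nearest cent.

£20.87

Value at end of year 2: C / r = £2.89 / 0.112 = £25.8036
Discount to today: PV = £25.8036 / (1 + 0.112)^2 = £25.8036 / 1.236544 = £20.87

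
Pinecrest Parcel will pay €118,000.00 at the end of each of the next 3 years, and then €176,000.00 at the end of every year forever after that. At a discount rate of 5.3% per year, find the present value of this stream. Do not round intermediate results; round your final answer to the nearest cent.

PV of 3-year annuity: €118,000.00 × [1 − (1+0.053)^−3] / 0.053 = 319545.36690
Perpetuity value at year 3: €176,000.00 / 0.053 = 3320754.71698
PV of perpetuity: 3320754.71698 / (1+0.053)^3 = 2844144.67821
Total PV = 319545.36690 + 2844144.67821 = 3163690.04511

€3163690.05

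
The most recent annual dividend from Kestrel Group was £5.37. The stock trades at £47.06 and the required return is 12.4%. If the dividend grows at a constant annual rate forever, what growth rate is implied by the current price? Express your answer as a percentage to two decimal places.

0.89%

P = D₀(1+g)/(r−g) ⇒ P(r−g) = D₀(1+g) ⇒ g(P+D₀) = P·r − D₀
g = (P·r − D₀)/(P + D₀) = (£47.06×0.124 − £5.37) / (£47.06 + £5.37) = 0.008877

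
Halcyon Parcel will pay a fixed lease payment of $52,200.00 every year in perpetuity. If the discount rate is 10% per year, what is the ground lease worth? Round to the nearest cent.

$522000.00

Level perpetuity: PV = C / r = $52,200.00 / 0.1 = $522,000.00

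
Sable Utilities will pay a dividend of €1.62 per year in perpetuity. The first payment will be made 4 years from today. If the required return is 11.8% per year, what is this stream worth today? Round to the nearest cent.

Value at end of year 3: C / r = €1.62 / 0.118 = €13.7288
Discount to today: PV = €13.7288 / (1 + 0.118)^3 = €13.7288 / 1.397415 = €9.82

€9.82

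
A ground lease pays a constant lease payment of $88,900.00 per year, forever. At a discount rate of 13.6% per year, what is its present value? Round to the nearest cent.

$653676.47

Level perpetuity: PV = C / r = $88,900.00 / 0.136 = $653,676.47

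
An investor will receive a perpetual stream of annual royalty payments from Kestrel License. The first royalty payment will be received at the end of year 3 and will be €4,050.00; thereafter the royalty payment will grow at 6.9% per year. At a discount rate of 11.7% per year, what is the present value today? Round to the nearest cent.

Value at end of year 2: C₁ / (r − g) = €4,050.00 / (0.117 − 0.069) = €84,375.0000
Discount to today: PV = €84,375.0000 / (1 + 0.117)^2 = €84,375.0000 / 1.247689 = €67,625.03

€67625.03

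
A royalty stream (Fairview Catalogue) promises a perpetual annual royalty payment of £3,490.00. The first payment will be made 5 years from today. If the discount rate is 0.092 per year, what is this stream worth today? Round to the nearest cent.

£26677.62

Value at end of year 4: C / r = £3,490.00 / 0.092 = £37,934.7826
Discount to today: PV = £37,934.7826 / (1 + 0.092)^4 = £37,934.7826 / 1.421970 = £26,677.62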